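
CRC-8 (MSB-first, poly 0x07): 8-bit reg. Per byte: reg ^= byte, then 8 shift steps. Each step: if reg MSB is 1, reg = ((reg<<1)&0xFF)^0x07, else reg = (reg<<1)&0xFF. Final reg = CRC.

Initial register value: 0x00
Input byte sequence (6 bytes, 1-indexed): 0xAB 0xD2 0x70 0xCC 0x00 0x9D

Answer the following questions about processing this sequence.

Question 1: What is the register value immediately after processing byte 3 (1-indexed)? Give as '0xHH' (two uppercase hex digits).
After byte 1 (0xAB): reg=0x58
After byte 2 (0xD2): reg=0xBF
After byte 3 (0x70): reg=0x63

Answer: 0x63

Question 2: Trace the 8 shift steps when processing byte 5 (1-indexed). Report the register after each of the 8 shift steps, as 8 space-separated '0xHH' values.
After byte 1 (0xAB): reg=0x58
After byte 2 (0xD2): reg=0xBF
After byte 3 (0x70): reg=0x63
After byte 4 (0xCC): reg=0x44
Register before byte 5: 0x44
After XOR with byte 0x00: 0x44

Answer: 0x88 0x17 0x2E 0x5C 0xB8 0x77 0xEE 0xDB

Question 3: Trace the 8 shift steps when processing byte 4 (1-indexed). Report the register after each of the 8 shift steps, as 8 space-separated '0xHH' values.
Answer: 0x59 0xB2 0x63 0xC6 0x8B 0x11 0x22 0x44

Derivation:
After byte 1 (0xAB): reg=0x58
After byte 2 (0xD2): reg=0xBF
After byte 3 (0x70): reg=0x63
Register before byte 4: 0x63
After XOR with byte 0xCC: 0xAF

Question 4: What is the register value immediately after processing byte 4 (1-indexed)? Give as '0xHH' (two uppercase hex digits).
Answer: 0x44

Derivation:
After byte 1 (0xAB): reg=0x58
After byte 2 (0xD2): reg=0xBF
After byte 3 (0x70): reg=0x63
After byte 4 (0xCC): reg=0x44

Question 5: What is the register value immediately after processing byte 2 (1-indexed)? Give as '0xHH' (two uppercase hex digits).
After byte 1 (0xAB): reg=0x58
After byte 2 (0xD2): reg=0xBF

Answer: 0xBF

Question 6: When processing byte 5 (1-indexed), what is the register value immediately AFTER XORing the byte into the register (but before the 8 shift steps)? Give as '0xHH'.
Register before byte 5: 0x44
Byte 5: 0x00
0x44 XOR 0x00 = 0x44

Answer: 0x44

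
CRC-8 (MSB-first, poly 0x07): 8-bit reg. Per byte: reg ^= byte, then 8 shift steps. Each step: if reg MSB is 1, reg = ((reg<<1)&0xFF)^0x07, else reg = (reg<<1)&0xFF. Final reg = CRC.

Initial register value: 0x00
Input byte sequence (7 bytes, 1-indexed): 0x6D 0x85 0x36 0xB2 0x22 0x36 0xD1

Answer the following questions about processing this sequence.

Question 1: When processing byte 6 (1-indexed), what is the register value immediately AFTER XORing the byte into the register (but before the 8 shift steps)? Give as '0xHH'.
Answer: 0x06

Derivation:
Register before byte 6: 0x30
Byte 6: 0x36
0x30 XOR 0x36 = 0x06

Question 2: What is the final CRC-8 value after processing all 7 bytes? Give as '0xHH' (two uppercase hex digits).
Answer: 0x47

Derivation:
After byte 1 (0x6D): reg=0x04
After byte 2 (0x85): reg=0x8E
After byte 3 (0x36): reg=0x21
After byte 4 (0xB2): reg=0xF0
After byte 5 (0x22): reg=0x30
After byte 6 (0x36): reg=0x12
After byte 7 (0xD1): reg=0x47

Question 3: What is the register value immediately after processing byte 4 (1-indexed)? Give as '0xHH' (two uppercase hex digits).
After byte 1 (0x6D): reg=0x04
After byte 2 (0x85): reg=0x8E
After byte 3 (0x36): reg=0x21
After byte 4 (0xB2): reg=0xF0

Answer: 0xF0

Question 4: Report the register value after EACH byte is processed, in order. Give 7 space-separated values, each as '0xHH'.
0x04 0x8E 0x21 0xF0 0x30 0x12 0x47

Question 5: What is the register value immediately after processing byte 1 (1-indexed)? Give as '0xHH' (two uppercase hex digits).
After byte 1 (0x6D): reg=0x04

Answer: 0x04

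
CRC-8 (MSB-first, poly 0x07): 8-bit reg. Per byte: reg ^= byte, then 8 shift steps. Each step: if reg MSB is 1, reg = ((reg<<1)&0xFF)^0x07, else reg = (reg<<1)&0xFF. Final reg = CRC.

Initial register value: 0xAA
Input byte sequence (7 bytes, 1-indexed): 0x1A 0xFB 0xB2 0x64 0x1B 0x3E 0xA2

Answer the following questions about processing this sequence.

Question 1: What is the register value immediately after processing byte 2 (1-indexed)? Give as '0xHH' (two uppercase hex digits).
After byte 1 (0x1A): reg=0x19
After byte 2 (0xFB): reg=0xA0

Answer: 0xA0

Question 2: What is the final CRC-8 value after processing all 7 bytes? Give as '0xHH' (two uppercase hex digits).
After byte 1 (0x1A): reg=0x19
After byte 2 (0xFB): reg=0xA0
After byte 3 (0xB2): reg=0x7E
After byte 4 (0x64): reg=0x46
After byte 5 (0x1B): reg=0x94
After byte 6 (0x3E): reg=0x5F
After byte 7 (0xA2): reg=0xFD

Answer: 0xFD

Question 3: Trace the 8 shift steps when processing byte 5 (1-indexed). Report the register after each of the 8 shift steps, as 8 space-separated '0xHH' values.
After byte 1 (0x1A): reg=0x19
After byte 2 (0xFB): reg=0xA0
After byte 3 (0xB2): reg=0x7E
After byte 4 (0x64): reg=0x46
Register before byte 5: 0x46
After XOR with byte 0x1B: 0x5D

Answer: 0xBA 0x73 0xE6 0xCB 0x91 0x25 0x4A 0x94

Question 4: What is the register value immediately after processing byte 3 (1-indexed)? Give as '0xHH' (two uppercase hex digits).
After byte 1 (0x1A): reg=0x19
After byte 2 (0xFB): reg=0xA0
After byte 3 (0xB2): reg=0x7E

Answer: 0x7E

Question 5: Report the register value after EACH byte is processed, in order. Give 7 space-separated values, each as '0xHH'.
0x19 0xA0 0x7E 0x46 0x94 0x5F 0xFD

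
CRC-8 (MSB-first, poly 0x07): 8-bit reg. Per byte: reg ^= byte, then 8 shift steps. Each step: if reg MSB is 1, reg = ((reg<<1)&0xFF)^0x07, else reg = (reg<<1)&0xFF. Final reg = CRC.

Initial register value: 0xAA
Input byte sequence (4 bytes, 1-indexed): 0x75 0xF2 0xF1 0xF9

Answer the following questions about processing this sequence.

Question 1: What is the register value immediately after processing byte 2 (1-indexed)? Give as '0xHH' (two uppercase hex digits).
After byte 1 (0x75): reg=0x13
After byte 2 (0xF2): reg=0xA9

Answer: 0xA9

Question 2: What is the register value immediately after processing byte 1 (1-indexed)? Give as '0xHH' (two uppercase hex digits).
Answer: 0x13

Derivation:
After byte 1 (0x75): reg=0x13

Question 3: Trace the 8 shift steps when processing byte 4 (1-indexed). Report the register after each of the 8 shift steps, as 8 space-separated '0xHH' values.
Answer: 0xEC 0xDF 0xB9 0x75 0xEA 0xD3 0xA1 0x45

Derivation:
After byte 1 (0x75): reg=0x13
After byte 2 (0xF2): reg=0xA9
After byte 3 (0xF1): reg=0x8F
Register before byte 4: 0x8F
After XOR with byte 0xF9: 0x76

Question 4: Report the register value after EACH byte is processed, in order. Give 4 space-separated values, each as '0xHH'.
0x13 0xA9 0x8F 0x45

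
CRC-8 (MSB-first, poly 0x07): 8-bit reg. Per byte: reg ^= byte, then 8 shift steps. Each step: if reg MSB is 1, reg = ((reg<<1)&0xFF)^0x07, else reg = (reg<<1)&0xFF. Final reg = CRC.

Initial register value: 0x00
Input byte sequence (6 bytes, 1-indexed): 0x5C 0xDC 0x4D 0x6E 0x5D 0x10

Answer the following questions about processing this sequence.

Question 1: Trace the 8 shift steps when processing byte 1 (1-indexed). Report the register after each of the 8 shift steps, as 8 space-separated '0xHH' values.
Register before byte 1: 0x00
After XOR with byte 0x5C: 0x5C

Answer: 0xB8 0x77 0xEE 0xDB 0xB1 0x65 0xCA 0x93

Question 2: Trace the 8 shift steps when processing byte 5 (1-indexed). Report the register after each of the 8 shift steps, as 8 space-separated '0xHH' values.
After byte 1 (0x5C): reg=0x93
After byte 2 (0xDC): reg=0xEA
After byte 3 (0x4D): reg=0x7C
After byte 4 (0x6E): reg=0x7E
Register before byte 5: 0x7E
After XOR with byte 0x5D: 0x23

Answer: 0x46 0x8C 0x1F 0x3E 0x7C 0xF8 0xF7 0xE9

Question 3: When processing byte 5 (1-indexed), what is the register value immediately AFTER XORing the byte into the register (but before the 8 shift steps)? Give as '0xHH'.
Register before byte 5: 0x7E
Byte 5: 0x5D
0x7E XOR 0x5D = 0x23

Answer: 0x23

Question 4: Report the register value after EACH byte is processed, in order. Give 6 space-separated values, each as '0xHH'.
0x93 0xEA 0x7C 0x7E 0xE9 0xE1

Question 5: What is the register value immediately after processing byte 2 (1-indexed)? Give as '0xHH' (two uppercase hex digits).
After byte 1 (0x5C): reg=0x93
After byte 2 (0xDC): reg=0xEA

Answer: 0xEA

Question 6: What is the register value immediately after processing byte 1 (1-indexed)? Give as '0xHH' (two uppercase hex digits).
After byte 1 (0x5C): reg=0x93

Answer: 0x93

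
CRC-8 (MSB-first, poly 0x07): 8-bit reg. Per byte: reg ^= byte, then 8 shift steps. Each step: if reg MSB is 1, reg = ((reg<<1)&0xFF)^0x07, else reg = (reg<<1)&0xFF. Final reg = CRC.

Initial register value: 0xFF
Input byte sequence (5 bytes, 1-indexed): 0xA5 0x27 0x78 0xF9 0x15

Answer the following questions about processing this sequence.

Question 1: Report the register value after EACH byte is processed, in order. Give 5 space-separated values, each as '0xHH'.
0x81 0x7B 0x09 0xDE 0x7F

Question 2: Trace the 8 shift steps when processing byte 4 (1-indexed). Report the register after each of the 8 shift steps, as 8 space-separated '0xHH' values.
Answer: 0xE7 0xC9 0x95 0x2D 0x5A 0xB4 0x6F 0xDE

Derivation:
After byte 1 (0xA5): reg=0x81
After byte 2 (0x27): reg=0x7B
After byte 3 (0x78): reg=0x09
Register before byte 4: 0x09
After XOR with byte 0xF9: 0xF0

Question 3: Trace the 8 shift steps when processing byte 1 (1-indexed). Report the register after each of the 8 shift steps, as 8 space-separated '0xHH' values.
Register before byte 1: 0xFF
After XOR with byte 0xA5: 0x5A

Answer: 0xB4 0x6F 0xDE 0xBB 0x71 0xE2 0xC3 0x81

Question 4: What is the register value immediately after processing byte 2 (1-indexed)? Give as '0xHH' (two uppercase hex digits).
After byte 1 (0xA5): reg=0x81
After byte 2 (0x27): reg=0x7B

Answer: 0x7B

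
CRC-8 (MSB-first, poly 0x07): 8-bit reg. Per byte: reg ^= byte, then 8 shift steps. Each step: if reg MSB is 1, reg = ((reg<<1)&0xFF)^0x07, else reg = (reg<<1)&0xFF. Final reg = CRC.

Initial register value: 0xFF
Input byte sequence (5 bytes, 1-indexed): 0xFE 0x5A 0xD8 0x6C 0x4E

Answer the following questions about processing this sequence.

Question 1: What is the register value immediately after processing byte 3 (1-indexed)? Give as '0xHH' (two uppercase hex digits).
After byte 1 (0xFE): reg=0x07
After byte 2 (0x5A): reg=0x94
After byte 3 (0xD8): reg=0xE3

Answer: 0xE3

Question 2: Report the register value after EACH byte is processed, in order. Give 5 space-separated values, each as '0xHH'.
0x07 0x94 0xE3 0xA4 0x98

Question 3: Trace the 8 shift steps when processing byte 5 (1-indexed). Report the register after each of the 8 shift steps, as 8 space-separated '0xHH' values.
Answer: 0xD3 0xA1 0x45 0x8A 0x13 0x26 0x4C 0x98

Derivation:
After byte 1 (0xFE): reg=0x07
After byte 2 (0x5A): reg=0x94
After byte 3 (0xD8): reg=0xE3
After byte 4 (0x6C): reg=0xA4
Register before byte 5: 0xA4
After XOR with byte 0x4E: 0xEA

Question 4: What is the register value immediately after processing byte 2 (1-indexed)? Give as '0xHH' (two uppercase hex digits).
After byte 1 (0xFE): reg=0x07
After byte 2 (0x5A): reg=0x94

Answer: 0x94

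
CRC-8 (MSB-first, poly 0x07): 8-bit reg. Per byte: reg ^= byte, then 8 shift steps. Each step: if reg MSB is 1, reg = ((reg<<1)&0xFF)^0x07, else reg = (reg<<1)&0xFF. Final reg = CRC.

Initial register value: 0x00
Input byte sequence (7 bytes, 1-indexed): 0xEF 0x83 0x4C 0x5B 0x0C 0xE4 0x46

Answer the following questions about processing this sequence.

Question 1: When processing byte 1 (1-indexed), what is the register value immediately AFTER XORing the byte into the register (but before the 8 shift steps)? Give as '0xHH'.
Register before byte 1: 0x00
Byte 1: 0xEF
0x00 XOR 0xEF = 0xEF

Answer: 0xEF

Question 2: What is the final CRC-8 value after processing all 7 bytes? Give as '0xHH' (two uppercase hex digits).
After byte 1 (0xEF): reg=0x83
After byte 2 (0x83): reg=0x00
After byte 3 (0x4C): reg=0xE3
After byte 4 (0x5B): reg=0x21
After byte 5 (0x0C): reg=0xC3
After byte 6 (0xE4): reg=0xF5
After byte 7 (0x46): reg=0x10

Answer: 0x10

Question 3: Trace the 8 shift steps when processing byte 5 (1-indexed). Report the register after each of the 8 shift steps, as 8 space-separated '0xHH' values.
After byte 1 (0xEF): reg=0x83
After byte 2 (0x83): reg=0x00
After byte 3 (0x4C): reg=0xE3
After byte 4 (0x5B): reg=0x21
Register before byte 5: 0x21
After XOR with byte 0x0C: 0x2D

Answer: 0x5A 0xB4 0x6F 0xDE 0xBB 0x71 0xE2 0xC3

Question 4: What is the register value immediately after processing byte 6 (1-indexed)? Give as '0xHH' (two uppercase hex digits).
After byte 1 (0xEF): reg=0x83
After byte 2 (0x83): reg=0x00
After byte 3 (0x4C): reg=0xE3
After byte 4 (0x5B): reg=0x21
After byte 5 (0x0C): reg=0xC3
After byte 6 (0xE4): reg=0xF5

Answer: 0xF5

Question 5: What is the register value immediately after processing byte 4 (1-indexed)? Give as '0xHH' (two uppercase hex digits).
After byte 1 (0xEF): reg=0x83
After byte 2 (0x83): reg=0x00
After byte 3 (0x4C): reg=0xE3
After byte 4 (0x5B): reg=0x21

Answer: 0x21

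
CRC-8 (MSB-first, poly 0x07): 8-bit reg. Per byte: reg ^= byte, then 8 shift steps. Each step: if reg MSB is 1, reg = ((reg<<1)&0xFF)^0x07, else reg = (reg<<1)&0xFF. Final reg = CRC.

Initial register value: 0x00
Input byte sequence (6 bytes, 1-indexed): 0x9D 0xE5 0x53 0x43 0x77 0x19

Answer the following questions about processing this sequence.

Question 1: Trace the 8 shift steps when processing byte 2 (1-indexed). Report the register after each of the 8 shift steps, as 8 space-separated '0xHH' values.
Answer: 0x7E 0xFC 0xFF 0xF9 0xF5 0xED 0xDD 0xBD

Derivation:
After byte 1 (0x9D): reg=0xDA
Register before byte 2: 0xDA
After XOR with byte 0xE5: 0x3F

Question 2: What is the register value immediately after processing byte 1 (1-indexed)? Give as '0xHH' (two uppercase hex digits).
Answer: 0xDA

Derivation:
After byte 1 (0x9D): reg=0xDA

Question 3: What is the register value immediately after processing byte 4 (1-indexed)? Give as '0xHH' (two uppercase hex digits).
After byte 1 (0x9D): reg=0xDA
After byte 2 (0xE5): reg=0xBD
After byte 3 (0x53): reg=0x84
After byte 4 (0x43): reg=0x5B

Answer: 0x5B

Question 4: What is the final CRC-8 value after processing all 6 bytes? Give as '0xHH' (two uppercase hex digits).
Answer: 0x1D

Derivation:
After byte 1 (0x9D): reg=0xDA
After byte 2 (0xE5): reg=0xBD
After byte 3 (0x53): reg=0x84
After byte 4 (0x43): reg=0x5B
After byte 5 (0x77): reg=0xC4
After byte 6 (0x19): reg=0x1D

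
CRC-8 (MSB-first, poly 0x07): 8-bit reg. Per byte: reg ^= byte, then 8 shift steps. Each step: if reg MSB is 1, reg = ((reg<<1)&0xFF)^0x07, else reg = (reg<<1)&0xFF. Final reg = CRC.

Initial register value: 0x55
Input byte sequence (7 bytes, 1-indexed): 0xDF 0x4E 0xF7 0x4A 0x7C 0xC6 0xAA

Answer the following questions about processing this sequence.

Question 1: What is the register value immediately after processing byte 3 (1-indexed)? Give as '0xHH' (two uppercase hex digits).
After byte 1 (0xDF): reg=0xBF
After byte 2 (0x4E): reg=0xD9
After byte 3 (0xF7): reg=0xCA

Answer: 0xCA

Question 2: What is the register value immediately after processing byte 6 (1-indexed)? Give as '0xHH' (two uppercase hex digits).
After byte 1 (0xDF): reg=0xBF
After byte 2 (0x4E): reg=0xD9
After byte 3 (0xF7): reg=0xCA
After byte 4 (0x4A): reg=0x89
After byte 5 (0x7C): reg=0xC5
After byte 6 (0xC6): reg=0x09

Answer: 0x09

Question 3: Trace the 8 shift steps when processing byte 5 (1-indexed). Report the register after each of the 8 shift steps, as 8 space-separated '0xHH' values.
After byte 1 (0xDF): reg=0xBF
After byte 2 (0x4E): reg=0xD9
After byte 3 (0xF7): reg=0xCA
After byte 4 (0x4A): reg=0x89
Register before byte 5: 0x89
After XOR with byte 0x7C: 0xF5

Answer: 0xED 0xDD 0xBD 0x7D 0xFA 0xF3 0xE1 0xC5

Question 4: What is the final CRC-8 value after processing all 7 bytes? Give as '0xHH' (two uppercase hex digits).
Answer: 0x60

Derivation:
After byte 1 (0xDF): reg=0xBF
After byte 2 (0x4E): reg=0xD9
After byte 3 (0xF7): reg=0xCA
After byte 4 (0x4A): reg=0x89
After byte 5 (0x7C): reg=0xC5
After byte 6 (0xC6): reg=0x09
After byte 7 (0xAA): reg=0x60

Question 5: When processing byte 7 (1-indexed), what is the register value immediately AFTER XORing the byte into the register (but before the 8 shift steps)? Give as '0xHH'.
Answer: 0xA3

Derivation:
Register before byte 7: 0x09
Byte 7: 0xAA
0x09 XOR 0xAA = 0xA3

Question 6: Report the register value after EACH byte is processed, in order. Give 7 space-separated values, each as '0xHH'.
0xBF 0xD9 0xCA 0x89 0xC5 0x09 0x60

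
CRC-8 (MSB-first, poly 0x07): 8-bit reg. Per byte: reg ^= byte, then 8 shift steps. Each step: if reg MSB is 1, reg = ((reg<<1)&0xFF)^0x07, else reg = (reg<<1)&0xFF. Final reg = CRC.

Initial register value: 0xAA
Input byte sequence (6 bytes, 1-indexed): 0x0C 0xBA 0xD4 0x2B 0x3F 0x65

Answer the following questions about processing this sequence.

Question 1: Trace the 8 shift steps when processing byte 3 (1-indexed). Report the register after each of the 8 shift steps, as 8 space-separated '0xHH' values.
Answer: 0x3D 0x7A 0xF4 0xEF 0xD9 0xB5 0x6D 0xDA

Derivation:
After byte 1 (0x0C): reg=0x7B
After byte 2 (0xBA): reg=0x49
Register before byte 3: 0x49
After XOR with byte 0xD4: 0x9D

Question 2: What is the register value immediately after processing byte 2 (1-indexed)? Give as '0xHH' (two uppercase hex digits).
Answer: 0x49

Derivation:
After byte 1 (0x0C): reg=0x7B
After byte 2 (0xBA): reg=0x49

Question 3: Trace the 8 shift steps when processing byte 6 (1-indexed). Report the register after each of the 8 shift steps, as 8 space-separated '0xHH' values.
Answer: 0xB5 0x6D 0xDA 0xB3 0x61 0xC2 0x83 0x01

Derivation:
After byte 1 (0x0C): reg=0x7B
After byte 2 (0xBA): reg=0x49
After byte 3 (0xD4): reg=0xDA
After byte 4 (0x2B): reg=0xD9
After byte 5 (0x3F): reg=0xBC
Register before byte 6: 0xBC
After XOR with byte 0x65: 0xD9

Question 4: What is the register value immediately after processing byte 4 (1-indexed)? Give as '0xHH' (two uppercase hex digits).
After byte 1 (0x0C): reg=0x7B
After byte 2 (0xBA): reg=0x49
After byte 3 (0xD4): reg=0xDA
After byte 4 (0x2B): reg=0xD9

Answer: 0xD9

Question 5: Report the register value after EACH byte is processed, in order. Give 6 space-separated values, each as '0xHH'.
0x7B 0x49 0xDA 0xD9 0xBC 0x01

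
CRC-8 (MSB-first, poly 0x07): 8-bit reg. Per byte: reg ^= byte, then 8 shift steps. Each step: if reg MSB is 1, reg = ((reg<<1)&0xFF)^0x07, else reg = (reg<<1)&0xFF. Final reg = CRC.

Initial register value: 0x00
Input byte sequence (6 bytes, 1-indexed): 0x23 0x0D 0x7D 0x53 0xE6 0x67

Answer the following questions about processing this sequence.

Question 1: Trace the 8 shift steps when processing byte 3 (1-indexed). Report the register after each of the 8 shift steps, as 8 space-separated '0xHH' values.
Answer: 0x99 0x35 0x6A 0xD4 0xAF 0x59 0xB2 0x63

Derivation:
After byte 1 (0x23): reg=0xE9
After byte 2 (0x0D): reg=0xB2
Register before byte 3: 0xB2
After XOR with byte 0x7D: 0xCF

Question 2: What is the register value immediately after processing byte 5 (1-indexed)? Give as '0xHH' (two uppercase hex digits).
After byte 1 (0x23): reg=0xE9
After byte 2 (0x0D): reg=0xB2
After byte 3 (0x7D): reg=0x63
After byte 4 (0x53): reg=0x90
After byte 5 (0xE6): reg=0x45

Answer: 0x45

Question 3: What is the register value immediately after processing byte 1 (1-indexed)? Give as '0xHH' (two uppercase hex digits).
Answer: 0xE9

Derivation:
After byte 1 (0x23): reg=0xE9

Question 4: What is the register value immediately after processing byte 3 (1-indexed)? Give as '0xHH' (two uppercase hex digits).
After byte 1 (0x23): reg=0xE9
After byte 2 (0x0D): reg=0xB2
After byte 3 (0x7D): reg=0x63

Answer: 0x63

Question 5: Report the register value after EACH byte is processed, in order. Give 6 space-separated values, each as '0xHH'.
0xE9 0xB2 0x63 0x90 0x45 0xEE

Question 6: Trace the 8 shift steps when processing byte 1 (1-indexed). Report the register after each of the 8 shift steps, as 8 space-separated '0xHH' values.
Register before byte 1: 0x00
After XOR with byte 0x23: 0x23

Answer: 0x46 0x8C 0x1F 0x3E 0x7C 0xF8 0xF7 0xE9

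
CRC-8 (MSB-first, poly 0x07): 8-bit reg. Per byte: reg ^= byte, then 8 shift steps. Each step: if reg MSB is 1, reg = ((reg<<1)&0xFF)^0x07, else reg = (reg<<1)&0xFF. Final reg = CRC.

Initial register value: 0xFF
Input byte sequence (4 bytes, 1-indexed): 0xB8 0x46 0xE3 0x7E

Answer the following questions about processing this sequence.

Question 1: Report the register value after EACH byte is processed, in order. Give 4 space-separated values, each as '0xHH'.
0xD2 0xE5 0x12 0x03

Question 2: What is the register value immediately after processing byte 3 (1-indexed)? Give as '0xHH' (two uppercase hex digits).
Answer: 0x12

Derivation:
After byte 1 (0xB8): reg=0xD2
After byte 2 (0x46): reg=0xE5
After byte 3 (0xE3): reg=0x12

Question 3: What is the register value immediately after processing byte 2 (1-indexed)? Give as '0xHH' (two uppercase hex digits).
Answer: 0xE5

Derivation:
After byte 1 (0xB8): reg=0xD2
After byte 2 (0x46): reg=0xE5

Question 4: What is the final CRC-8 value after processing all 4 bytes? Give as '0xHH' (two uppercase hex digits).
Answer: 0x03

Derivation:
After byte 1 (0xB8): reg=0xD2
After byte 2 (0x46): reg=0xE5
After byte 3 (0xE3): reg=0x12
After byte 4 (0x7E): reg=0x03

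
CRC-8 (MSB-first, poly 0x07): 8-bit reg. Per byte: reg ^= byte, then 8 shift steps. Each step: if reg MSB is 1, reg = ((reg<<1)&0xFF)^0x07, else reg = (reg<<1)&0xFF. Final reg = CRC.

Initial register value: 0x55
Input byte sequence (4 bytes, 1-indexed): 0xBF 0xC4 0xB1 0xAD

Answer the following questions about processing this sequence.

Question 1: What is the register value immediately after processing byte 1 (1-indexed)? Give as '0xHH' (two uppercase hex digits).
After byte 1 (0xBF): reg=0x98

Answer: 0x98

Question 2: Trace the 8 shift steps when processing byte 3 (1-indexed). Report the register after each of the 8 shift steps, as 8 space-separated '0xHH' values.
Answer: 0x44 0x88 0x17 0x2E 0x5C 0xB8 0x77 0xEE

Derivation:
After byte 1 (0xBF): reg=0x98
After byte 2 (0xC4): reg=0x93
Register before byte 3: 0x93
After XOR with byte 0xB1: 0x22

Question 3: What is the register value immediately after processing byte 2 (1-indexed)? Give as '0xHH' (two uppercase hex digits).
After byte 1 (0xBF): reg=0x98
After byte 2 (0xC4): reg=0x93

Answer: 0x93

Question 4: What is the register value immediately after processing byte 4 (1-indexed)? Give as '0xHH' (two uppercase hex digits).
After byte 1 (0xBF): reg=0x98
After byte 2 (0xC4): reg=0x93
After byte 3 (0xB1): reg=0xEE
After byte 4 (0xAD): reg=0xCE

Answer: 0xCE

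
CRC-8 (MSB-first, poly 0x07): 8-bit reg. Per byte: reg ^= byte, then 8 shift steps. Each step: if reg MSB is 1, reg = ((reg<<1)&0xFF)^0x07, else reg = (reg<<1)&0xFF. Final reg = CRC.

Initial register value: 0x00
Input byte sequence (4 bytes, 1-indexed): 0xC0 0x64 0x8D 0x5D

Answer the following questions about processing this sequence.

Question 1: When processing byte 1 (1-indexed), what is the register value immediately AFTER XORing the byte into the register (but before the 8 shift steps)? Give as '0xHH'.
Answer: 0xC0

Derivation:
Register before byte 1: 0x00
Byte 1: 0xC0
0x00 XOR 0xC0 = 0xC0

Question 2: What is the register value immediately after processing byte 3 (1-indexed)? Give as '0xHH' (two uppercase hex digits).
After byte 1 (0xC0): reg=0x4E
After byte 2 (0x64): reg=0xD6
After byte 3 (0x8D): reg=0x86

Answer: 0x86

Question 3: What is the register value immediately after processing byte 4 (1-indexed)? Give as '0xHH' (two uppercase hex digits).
Answer: 0x0F

Derivation:
After byte 1 (0xC0): reg=0x4E
After byte 2 (0x64): reg=0xD6
After byte 3 (0x8D): reg=0x86
After byte 4 (0x5D): reg=0x0F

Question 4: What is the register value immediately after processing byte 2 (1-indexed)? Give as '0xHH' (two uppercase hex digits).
Answer: 0xD6

Derivation:
After byte 1 (0xC0): reg=0x4E
After byte 2 (0x64): reg=0xD6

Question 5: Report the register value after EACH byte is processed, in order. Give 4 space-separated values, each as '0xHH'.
0x4E 0xD6 0x86 0x0F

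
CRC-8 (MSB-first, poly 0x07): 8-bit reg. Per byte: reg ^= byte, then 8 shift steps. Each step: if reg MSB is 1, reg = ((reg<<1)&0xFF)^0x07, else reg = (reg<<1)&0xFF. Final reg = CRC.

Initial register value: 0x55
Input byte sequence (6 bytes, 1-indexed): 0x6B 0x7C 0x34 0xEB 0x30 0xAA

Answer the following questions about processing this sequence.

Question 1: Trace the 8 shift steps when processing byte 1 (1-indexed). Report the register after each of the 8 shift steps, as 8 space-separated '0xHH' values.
Register before byte 1: 0x55
After XOR with byte 0x6B: 0x3E

Answer: 0x7C 0xF8 0xF7 0xE9 0xD5 0xAD 0x5D 0xBA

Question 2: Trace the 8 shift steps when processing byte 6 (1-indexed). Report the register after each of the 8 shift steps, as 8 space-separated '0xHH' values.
Answer: 0xF4 0xEF 0xD9 0xB5 0x6D 0xDA 0xB3 0x61

Derivation:
After byte 1 (0x6B): reg=0xBA
After byte 2 (0x7C): reg=0x5C
After byte 3 (0x34): reg=0x1F
After byte 4 (0xEB): reg=0xC2
After byte 5 (0x30): reg=0xD0
Register before byte 6: 0xD0
After XOR with byte 0xAA: 0x7A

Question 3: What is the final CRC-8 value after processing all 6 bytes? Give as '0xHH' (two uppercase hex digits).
Answer: 0x61

Derivation:
After byte 1 (0x6B): reg=0xBA
After byte 2 (0x7C): reg=0x5C
After byte 3 (0x34): reg=0x1F
After byte 4 (0xEB): reg=0xC2
After byte 5 (0x30): reg=0xD0
After byte 6 (0xAA): reg=0x61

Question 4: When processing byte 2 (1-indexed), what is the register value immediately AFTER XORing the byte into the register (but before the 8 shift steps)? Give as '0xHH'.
Register before byte 2: 0xBA
Byte 2: 0x7C
0xBA XOR 0x7C = 0xC6

Answer: 0xC6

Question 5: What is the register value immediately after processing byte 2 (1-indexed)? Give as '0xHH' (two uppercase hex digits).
Answer: 0x5C

Derivation:
After byte 1 (0x6B): reg=0xBA
After byte 2 (0x7C): reg=0x5C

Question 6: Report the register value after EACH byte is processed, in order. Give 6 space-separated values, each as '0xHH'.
0xBA 0x5C 0x1F 0xC2 0xD0 0x61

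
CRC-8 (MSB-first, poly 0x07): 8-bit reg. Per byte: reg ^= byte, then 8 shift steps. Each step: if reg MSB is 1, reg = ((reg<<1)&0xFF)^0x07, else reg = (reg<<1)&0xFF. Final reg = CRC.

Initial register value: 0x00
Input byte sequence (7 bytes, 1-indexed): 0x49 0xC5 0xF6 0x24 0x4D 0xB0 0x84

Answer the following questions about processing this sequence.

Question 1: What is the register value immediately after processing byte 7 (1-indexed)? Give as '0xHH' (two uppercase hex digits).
After byte 1 (0x49): reg=0xF8
After byte 2 (0xC5): reg=0xB3
After byte 3 (0xF6): reg=0xDC
After byte 4 (0x24): reg=0xE6
After byte 5 (0x4D): reg=0x58
After byte 6 (0xB0): reg=0x96
After byte 7 (0x84): reg=0x7E

Answer: 0x7E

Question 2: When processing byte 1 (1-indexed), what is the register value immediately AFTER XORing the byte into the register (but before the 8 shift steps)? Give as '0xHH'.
Register before byte 1: 0x00
Byte 1: 0x49
0x00 XOR 0x49 = 0x49

Answer: 0x49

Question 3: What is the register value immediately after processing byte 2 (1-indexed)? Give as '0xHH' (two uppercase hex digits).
Answer: 0xB3

Derivation:
After byte 1 (0x49): reg=0xF8
After byte 2 (0xC5): reg=0xB3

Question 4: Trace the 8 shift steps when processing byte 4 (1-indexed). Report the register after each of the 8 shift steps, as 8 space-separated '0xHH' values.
Answer: 0xF7 0xE9 0xD5 0xAD 0x5D 0xBA 0x73 0xE6

Derivation:
After byte 1 (0x49): reg=0xF8
After byte 2 (0xC5): reg=0xB3
After byte 3 (0xF6): reg=0xDC
Register before byte 4: 0xDC
After XOR with byte 0x24: 0xF8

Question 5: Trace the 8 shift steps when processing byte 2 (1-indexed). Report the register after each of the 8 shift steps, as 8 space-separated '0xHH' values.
After byte 1 (0x49): reg=0xF8
Register before byte 2: 0xF8
After XOR with byte 0xC5: 0x3D

Answer: 0x7A 0xF4 0xEF 0xD9 0xB5 0x6D 0xDA 0xB3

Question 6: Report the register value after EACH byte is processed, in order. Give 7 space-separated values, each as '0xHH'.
0xF8 0xB3 0xDC 0xE6 0x58 0x96 0x7E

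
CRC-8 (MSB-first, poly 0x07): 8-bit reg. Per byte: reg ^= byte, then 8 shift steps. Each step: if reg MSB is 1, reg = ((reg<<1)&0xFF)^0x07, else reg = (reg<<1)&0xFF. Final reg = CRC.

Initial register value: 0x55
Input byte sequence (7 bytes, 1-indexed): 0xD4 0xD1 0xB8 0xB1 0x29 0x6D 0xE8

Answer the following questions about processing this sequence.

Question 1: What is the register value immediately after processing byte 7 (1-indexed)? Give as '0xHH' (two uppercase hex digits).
Answer: 0xDD

Derivation:
After byte 1 (0xD4): reg=0x8E
After byte 2 (0xD1): reg=0x9A
After byte 3 (0xB8): reg=0xEE
After byte 4 (0xB1): reg=0x9A
After byte 5 (0x29): reg=0x10
After byte 6 (0x6D): reg=0x74
After byte 7 (0xE8): reg=0xDD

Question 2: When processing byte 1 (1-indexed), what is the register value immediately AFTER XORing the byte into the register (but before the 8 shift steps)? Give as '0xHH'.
Register before byte 1: 0x55
Byte 1: 0xD4
0x55 XOR 0xD4 = 0x81

Answer: 0x81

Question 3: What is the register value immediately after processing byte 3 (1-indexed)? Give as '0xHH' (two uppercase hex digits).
After byte 1 (0xD4): reg=0x8E
After byte 2 (0xD1): reg=0x9A
After byte 3 (0xB8): reg=0xEE

Answer: 0xEE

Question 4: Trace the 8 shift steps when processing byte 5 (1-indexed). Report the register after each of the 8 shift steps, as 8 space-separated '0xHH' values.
After byte 1 (0xD4): reg=0x8E
After byte 2 (0xD1): reg=0x9A
After byte 3 (0xB8): reg=0xEE
After byte 4 (0xB1): reg=0x9A
Register before byte 5: 0x9A
After XOR with byte 0x29: 0xB3

Answer: 0x61 0xC2 0x83 0x01 0x02 0x04 0x08 0x10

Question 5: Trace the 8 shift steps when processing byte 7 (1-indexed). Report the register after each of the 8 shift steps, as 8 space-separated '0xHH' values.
After byte 1 (0xD4): reg=0x8E
After byte 2 (0xD1): reg=0x9A
After byte 3 (0xB8): reg=0xEE
After byte 4 (0xB1): reg=0x9A
After byte 5 (0x29): reg=0x10
After byte 6 (0x6D): reg=0x74
Register before byte 7: 0x74
After XOR with byte 0xE8: 0x9C

Answer: 0x3F 0x7E 0xFC 0xFF 0xF9 0xF5 0xED 0xDD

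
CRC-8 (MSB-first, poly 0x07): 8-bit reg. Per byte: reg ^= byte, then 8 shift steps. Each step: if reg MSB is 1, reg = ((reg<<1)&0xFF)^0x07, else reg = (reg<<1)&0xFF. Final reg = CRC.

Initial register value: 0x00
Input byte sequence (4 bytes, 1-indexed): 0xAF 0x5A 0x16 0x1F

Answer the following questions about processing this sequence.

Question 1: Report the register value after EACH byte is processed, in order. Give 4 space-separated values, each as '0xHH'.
0x44 0x5A 0xE3 0xFA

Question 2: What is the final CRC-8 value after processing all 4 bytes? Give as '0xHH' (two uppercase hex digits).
Answer: 0xFA

Derivation:
After byte 1 (0xAF): reg=0x44
After byte 2 (0x5A): reg=0x5A
After byte 3 (0x16): reg=0xE3
After byte 4 (0x1F): reg=0xFA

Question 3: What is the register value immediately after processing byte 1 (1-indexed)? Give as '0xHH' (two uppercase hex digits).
After byte 1 (0xAF): reg=0x44

Answer: 0x44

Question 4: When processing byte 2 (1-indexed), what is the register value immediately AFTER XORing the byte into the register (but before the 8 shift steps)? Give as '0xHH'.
Register before byte 2: 0x44
Byte 2: 0x5A
0x44 XOR 0x5A = 0x1E

Answer: 0x1E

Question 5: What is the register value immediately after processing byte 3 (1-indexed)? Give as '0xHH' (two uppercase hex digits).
Answer: 0xE3

Derivation:
After byte 1 (0xAF): reg=0x44
After byte 2 (0x5A): reg=0x5A
After byte 3 (0x16): reg=0xE3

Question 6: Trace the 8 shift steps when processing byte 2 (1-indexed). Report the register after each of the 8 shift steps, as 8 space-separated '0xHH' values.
Answer: 0x3C 0x78 0xF0 0xE7 0xC9 0x95 0x2D 0x5A

Derivation:
After byte 1 (0xAF): reg=0x44
Register before byte 2: 0x44
After XOR with byte 0x5A: 0x1E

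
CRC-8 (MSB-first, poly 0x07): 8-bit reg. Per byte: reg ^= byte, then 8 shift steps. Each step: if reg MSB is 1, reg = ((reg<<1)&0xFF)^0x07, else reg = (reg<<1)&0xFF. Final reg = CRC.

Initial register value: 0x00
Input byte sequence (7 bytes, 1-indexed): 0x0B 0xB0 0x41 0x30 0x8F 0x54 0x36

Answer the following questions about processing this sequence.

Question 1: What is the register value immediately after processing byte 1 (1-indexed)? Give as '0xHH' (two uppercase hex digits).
Answer: 0x31

Derivation:
After byte 1 (0x0B): reg=0x31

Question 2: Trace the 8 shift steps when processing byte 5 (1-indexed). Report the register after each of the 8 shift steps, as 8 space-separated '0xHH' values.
Answer: 0x62 0xC4 0x8F 0x19 0x32 0x64 0xC8 0x97

Derivation:
After byte 1 (0x0B): reg=0x31
After byte 2 (0xB0): reg=0x8E
After byte 3 (0x41): reg=0x63
After byte 4 (0x30): reg=0xBE
Register before byte 5: 0xBE
After XOR with byte 0x8F: 0x31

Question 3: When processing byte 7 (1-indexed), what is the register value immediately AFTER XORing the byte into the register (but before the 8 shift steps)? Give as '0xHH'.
Register before byte 7: 0x47
Byte 7: 0x36
0x47 XOR 0x36 = 0x71

Answer: 0x71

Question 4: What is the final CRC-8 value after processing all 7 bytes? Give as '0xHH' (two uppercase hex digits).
Answer: 0x50

Derivation:
After byte 1 (0x0B): reg=0x31
After byte 2 (0xB0): reg=0x8E
After byte 3 (0x41): reg=0x63
After byte 4 (0x30): reg=0xBE
After byte 5 (0x8F): reg=0x97
After byte 6 (0x54): reg=0x47
After byte 7 (0x36): reg=0x50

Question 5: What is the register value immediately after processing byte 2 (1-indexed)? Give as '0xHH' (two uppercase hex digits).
After byte 1 (0x0B): reg=0x31
After byte 2 (0xB0): reg=0x8E

Answer: 0x8E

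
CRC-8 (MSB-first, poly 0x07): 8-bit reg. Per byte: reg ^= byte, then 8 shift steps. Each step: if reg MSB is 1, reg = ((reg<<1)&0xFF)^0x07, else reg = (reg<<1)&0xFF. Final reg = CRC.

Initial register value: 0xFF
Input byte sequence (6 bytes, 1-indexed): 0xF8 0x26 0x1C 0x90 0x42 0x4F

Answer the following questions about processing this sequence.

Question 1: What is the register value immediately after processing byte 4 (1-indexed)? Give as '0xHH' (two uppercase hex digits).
After byte 1 (0xF8): reg=0x15
After byte 2 (0x26): reg=0x99
After byte 3 (0x1C): reg=0x92
After byte 4 (0x90): reg=0x0E

Answer: 0x0E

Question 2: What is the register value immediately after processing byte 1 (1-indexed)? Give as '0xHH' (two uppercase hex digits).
After byte 1 (0xF8): reg=0x15

Answer: 0x15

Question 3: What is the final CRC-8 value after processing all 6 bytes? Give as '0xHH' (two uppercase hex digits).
Answer: 0x4D

Derivation:
After byte 1 (0xF8): reg=0x15
After byte 2 (0x26): reg=0x99
After byte 3 (0x1C): reg=0x92
After byte 4 (0x90): reg=0x0E
After byte 5 (0x42): reg=0xE3
After byte 6 (0x4F): reg=0x4D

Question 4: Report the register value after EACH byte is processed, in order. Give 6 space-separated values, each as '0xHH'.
0x15 0x99 0x92 0x0E 0xE3 0x4D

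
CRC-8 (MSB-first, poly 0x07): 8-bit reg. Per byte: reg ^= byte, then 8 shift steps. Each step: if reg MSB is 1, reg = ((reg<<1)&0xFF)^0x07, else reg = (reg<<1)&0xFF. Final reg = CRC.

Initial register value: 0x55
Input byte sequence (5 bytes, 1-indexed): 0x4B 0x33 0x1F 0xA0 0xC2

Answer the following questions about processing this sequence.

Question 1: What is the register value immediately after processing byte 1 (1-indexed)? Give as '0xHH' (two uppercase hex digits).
Answer: 0x5A

Derivation:
After byte 1 (0x4B): reg=0x5A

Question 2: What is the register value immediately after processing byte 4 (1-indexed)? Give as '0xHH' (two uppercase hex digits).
After byte 1 (0x4B): reg=0x5A
After byte 2 (0x33): reg=0x18
After byte 3 (0x1F): reg=0x15
After byte 4 (0xA0): reg=0x02

Answer: 0x02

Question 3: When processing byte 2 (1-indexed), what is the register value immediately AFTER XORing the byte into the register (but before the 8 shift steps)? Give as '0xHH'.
Answer: 0x69

Derivation:
Register before byte 2: 0x5A
Byte 2: 0x33
0x5A XOR 0x33 = 0x69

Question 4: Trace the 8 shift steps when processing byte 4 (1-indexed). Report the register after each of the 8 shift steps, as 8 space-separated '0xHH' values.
After byte 1 (0x4B): reg=0x5A
After byte 2 (0x33): reg=0x18
After byte 3 (0x1F): reg=0x15
Register before byte 4: 0x15
After XOR with byte 0xA0: 0xB5

Answer: 0x6D 0xDA 0xB3 0x61 0xC2 0x83 0x01 0x02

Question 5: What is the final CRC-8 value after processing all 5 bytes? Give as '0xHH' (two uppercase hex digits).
Answer: 0x4E

Derivation:
After byte 1 (0x4B): reg=0x5A
After byte 2 (0x33): reg=0x18
After byte 3 (0x1F): reg=0x15
After byte 4 (0xA0): reg=0x02
After byte 5 (0xC2): reg=0x4E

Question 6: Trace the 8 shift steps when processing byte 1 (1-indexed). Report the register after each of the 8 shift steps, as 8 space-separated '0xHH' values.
Answer: 0x3C 0x78 0xF0 0xE7 0xC9 0x95 0x2D 0x5A

Derivation:
Register before byte 1: 0x55
After XOR with byte 0x4B: 0x1E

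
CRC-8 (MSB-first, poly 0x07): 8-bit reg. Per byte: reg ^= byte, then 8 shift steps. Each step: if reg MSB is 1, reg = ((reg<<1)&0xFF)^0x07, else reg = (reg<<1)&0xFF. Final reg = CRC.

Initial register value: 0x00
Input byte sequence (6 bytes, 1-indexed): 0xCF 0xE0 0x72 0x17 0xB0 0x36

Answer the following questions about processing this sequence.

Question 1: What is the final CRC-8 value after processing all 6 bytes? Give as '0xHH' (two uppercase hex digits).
Answer: 0x56

Derivation:
After byte 1 (0xCF): reg=0x63
After byte 2 (0xE0): reg=0x80
After byte 3 (0x72): reg=0xD0
After byte 4 (0x17): reg=0x5B
After byte 5 (0xB0): reg=0x9F
After byte 6 (0x36): reg=0x56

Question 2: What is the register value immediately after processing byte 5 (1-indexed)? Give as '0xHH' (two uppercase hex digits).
After byte 1 (0xCF): reg=0x63
After byte 2 (0xE0): reg=0x80
After byte 3 (0x72): reg=0xD0
After byte 4 (0x17): reg=0x5B
After byte 5 (0xB0): reg=0x9F

Answer: 0x9F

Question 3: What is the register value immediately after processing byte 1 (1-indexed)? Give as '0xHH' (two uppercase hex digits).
Answer: 0x63

Derivation:
After byte 1 (0xCF): reg=0x63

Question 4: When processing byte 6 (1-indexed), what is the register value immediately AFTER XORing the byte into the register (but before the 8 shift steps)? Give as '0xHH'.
Register before byte 6: 0x9F
Byte 6: 0x36
0x9F XOR 0x36 = 0xA9

Answer: 0xA9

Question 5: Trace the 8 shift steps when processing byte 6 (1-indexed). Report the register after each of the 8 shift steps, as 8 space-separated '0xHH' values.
After byte 1 (0xCF): reg=0x63
After byte 2 (0xE0): reg=0x80
After byte 3 (0x72): reg=0xD0
After byte 4 (0x17): reg=0x5B
After byte 5 (0xB0): reg=0x9F
Register before byte 6: 0x9F
After XOR with byte 0x36: 0xA9

Answer: 0x55 0xAA 0x53 0xA6 0x4B 0x96 0x2B 0x56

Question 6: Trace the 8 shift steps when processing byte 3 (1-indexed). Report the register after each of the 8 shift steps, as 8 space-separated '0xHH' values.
Answer: 0xE3 0xC1 0x85 0x0D 0x1A 0x34 0x68 0xD0

Derivation:
After byte 1 (0xCF): reg=0x63
After byte 2 (0xE0): reg=0x80
Register before byte 3: 0x80
After XOR with byte 0x72: 0xF2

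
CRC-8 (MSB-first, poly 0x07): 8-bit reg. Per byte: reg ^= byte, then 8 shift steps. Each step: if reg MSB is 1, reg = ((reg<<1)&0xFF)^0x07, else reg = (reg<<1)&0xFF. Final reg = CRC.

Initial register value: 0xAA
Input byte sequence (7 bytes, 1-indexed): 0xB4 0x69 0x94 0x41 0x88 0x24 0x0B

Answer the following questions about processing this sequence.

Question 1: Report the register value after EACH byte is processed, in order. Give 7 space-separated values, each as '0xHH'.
0x5A 0x99 0x23 0x29 0x6E 0xF1 0xE8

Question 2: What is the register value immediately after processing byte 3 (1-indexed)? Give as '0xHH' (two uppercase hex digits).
After byte 1 (0xB4): reg=0x5A
After byte 2 (0x69): reg=0x99
After byte 3 (0x94): reg=0x23

Answer: 0x23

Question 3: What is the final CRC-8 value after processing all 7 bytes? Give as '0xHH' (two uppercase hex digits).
After byte 1 (0xB4): reg=0x5A
After byte 2 (0x69): reg=0x99
After byte 3 (0x94): reg=0x23
After byte 4 (0x41): reg=0x29
After byte 5 (0x88): reg=0x6E
After byte 6 (0x24): reg=0xF1
After byte 7 (0x0B): reg=0xE8

Answer: 0xE8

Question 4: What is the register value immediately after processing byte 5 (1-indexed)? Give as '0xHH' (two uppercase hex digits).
Answer: 0x6E

Derivation:
After byte 1 (0xB4): reg=0x5A
After byte 2 (0x69): reg=0x99
After byte 3 (0x94): reg=0x23
After byte 4 (0x41): reg=0x29
After byte 5 (0x88): reg=0x6E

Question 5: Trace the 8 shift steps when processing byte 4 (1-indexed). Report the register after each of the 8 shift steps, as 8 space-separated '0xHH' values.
Answer: 0xC4 0x8F 0x19 0x32 0x64 0xC8 0x97 0x29

Derivation:
After byte 1 (0xB4): reg=0x5A
After byte 2 (0x69): reg=0x99
After byte 3 (0x94): reg=0x23
Register before byte 4: 0x23
After XOR with byte 0x41: 0x62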